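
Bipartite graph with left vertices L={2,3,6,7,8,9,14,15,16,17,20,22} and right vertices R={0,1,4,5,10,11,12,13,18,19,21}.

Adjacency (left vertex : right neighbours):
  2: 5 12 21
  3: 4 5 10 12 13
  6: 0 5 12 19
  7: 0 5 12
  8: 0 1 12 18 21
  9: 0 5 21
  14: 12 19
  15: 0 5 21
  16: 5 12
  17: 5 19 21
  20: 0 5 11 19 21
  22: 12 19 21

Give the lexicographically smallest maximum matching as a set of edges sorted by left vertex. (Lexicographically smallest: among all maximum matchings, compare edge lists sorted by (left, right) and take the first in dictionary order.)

|M| = 8 (so the lex-smallest maximum matching has 8 edges)
process left vertices in ascending order; for each, take the smallest-labelled available neighbour that still permits 8 edges overall, or leave it unmatched if none does
lex-smallest matching: {2-5, 3-4, 6-0, 7-12, 8-1, 9-21, 14-19, 20-11}

Lex-smallest maximum matching: {(2,5), (3,4), (6,0), (7,12), (8,1), (9,21), (14,19), (20,11)}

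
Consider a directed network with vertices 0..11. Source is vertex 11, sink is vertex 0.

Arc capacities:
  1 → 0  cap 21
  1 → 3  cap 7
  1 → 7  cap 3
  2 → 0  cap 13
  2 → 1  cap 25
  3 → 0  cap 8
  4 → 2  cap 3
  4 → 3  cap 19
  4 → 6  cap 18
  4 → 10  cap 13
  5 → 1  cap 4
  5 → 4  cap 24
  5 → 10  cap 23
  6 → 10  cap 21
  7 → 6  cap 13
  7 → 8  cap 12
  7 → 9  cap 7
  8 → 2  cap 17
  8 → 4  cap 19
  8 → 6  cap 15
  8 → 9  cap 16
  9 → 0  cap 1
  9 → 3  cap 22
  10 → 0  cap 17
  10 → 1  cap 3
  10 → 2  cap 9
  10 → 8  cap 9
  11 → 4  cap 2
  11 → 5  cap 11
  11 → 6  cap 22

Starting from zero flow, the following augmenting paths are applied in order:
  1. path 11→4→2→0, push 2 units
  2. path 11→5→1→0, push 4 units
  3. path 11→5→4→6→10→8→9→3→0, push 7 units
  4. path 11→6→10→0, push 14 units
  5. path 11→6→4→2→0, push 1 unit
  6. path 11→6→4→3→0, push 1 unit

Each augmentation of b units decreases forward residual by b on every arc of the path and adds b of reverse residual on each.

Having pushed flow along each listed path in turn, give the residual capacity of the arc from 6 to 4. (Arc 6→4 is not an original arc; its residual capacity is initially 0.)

after path 1 (11→4→2→0, push 2): res(6,4)=0
after path 2 (11→5→1→0, push 4): res(6,4)=0
after path 3 (11→5→4→6→10→8→9→3→0, push 7): res(6,4)=7
after path 4 (11→6→10→0, push 14): res(6,4)=7
after path 5 (11→6→4→2→0, push 1): res(6,4)=6
after path 6 (11→6→4→3→0, push 1): res(6,4)=5

Residual capacity of (6,4): 5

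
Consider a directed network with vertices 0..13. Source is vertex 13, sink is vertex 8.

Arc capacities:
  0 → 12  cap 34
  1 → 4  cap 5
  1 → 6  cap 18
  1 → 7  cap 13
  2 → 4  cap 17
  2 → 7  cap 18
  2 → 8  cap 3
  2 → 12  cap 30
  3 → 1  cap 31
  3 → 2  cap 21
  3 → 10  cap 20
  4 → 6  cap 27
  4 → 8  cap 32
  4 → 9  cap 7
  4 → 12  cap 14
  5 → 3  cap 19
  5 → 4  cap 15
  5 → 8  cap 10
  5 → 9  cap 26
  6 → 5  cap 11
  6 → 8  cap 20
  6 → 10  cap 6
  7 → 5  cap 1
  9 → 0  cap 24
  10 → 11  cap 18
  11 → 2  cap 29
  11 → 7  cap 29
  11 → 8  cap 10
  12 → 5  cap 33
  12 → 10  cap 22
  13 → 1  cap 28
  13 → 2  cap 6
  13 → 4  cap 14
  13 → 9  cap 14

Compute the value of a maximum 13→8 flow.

Maximum flow value: 58

augment #1: 13→2→8 bottleneck 3, total now 3
augment #2: 13→4→8 bottleneck 14, total now 17
augment #3: 13→1→4→8 bottleneck 5, total now 22
augment #4: 13→1→6→8 bottleneck 18, total now 40
augment #5: 13→2→4→8 bottleneck 3, total now 43
augment #6: 13→1→7→5→8 bottleneck 1, total now 44
augment #7: 13→9→0→12→5→8 bottleneck 9, total now 53
augment #8: 13→9→0→12→5→4→8 bottleneck 5, total now 58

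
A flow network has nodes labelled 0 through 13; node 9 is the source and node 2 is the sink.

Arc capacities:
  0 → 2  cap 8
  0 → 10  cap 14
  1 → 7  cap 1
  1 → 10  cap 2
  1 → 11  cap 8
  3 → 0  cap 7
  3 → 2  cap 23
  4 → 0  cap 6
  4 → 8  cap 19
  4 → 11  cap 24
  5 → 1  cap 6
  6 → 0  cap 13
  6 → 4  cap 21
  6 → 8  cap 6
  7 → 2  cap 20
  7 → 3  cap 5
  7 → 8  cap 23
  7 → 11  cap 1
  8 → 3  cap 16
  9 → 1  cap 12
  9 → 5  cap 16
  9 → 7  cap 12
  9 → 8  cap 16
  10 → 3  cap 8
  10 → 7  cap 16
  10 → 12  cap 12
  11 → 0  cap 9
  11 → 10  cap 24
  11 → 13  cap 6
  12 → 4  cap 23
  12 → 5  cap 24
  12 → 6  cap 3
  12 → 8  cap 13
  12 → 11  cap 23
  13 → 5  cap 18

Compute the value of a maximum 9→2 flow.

augment #1: 9→7→2 bottleneck 12, total now 12
augment #2: 9→1→7→2 bottleneck 1, total now 13
augment #3: 9→8→3→2 bottleneck 16, total now 29
augment #4: 9→1→10→3→2 bottleneck 2, total now 31
augment #5: 9→1→11→0→2 bottleneck 8, total now 39

Maximum flow value: 39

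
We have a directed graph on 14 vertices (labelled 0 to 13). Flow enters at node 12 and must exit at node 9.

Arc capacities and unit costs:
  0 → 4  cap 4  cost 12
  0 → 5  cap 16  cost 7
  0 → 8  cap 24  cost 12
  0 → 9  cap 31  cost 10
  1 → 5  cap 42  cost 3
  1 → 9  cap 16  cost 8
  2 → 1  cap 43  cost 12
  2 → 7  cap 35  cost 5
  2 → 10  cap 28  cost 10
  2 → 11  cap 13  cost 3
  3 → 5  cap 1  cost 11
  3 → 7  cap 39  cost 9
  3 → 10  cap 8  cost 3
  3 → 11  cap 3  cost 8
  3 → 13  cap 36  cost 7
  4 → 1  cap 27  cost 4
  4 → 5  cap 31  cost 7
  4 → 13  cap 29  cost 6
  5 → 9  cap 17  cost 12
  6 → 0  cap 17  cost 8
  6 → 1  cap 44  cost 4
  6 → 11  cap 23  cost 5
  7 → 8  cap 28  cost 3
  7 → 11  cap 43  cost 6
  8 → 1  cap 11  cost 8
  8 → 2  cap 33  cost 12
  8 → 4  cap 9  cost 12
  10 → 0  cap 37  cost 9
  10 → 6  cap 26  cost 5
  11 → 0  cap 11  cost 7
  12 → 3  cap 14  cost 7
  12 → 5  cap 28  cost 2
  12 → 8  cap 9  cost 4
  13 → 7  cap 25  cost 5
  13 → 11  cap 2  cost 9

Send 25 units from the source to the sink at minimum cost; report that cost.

Minimum cost for 25 units: 398

shortest-cost path #1: 12→5→9 push 17 @ unit cost 14 (adds 238)
shortest-cost path #2: 12→8→1→9 push 8 @ unit cost 20 (adds 160)
total cost = 398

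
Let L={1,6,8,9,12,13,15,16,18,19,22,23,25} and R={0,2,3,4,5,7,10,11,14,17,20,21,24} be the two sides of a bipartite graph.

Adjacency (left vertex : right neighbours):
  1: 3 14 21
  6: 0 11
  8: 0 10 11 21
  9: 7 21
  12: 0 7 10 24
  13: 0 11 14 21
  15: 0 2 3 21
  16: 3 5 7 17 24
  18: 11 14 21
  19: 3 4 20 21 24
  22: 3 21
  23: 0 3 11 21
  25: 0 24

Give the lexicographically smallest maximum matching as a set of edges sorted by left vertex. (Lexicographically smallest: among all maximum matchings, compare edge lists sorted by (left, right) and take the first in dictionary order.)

|M| = 11 (so the lex-smallest maximum matching has 11 edges)
process left vertices in ascending order; for each, take the smallest-labelled available neighbour that still permits 11 edges overall, or leave it unmatched if none does
lex-smallest matching: {1-3, 6-0, 8-10, 9-7, 12-24, 13-11, 15-2, 16-5, 18-14, 19-4, 22-21}

Lex-smallest maximum matching: {(1,3), (6,0), (8,10), (9,7), (12,24), (13,11), (15,2), (16,5), (18,14), (19,4), (22,21)}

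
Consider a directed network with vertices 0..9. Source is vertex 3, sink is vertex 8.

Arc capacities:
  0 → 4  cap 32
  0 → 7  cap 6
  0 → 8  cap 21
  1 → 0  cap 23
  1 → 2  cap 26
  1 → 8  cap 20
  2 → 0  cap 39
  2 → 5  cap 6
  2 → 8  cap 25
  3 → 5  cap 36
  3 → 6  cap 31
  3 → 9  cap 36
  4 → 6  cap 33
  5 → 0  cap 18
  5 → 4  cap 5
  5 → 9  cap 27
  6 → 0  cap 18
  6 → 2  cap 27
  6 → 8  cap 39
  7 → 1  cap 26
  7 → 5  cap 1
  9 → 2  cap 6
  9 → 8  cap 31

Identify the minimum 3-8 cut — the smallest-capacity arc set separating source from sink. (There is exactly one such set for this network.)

Min-cut arcs: {(3,6), (5,0), (5,4), (9,2), (9,8)} (total capacity 91)

augment #1: 3→6→8 push 31
augment #2: 3→9→8 push 31
augment #3: 3→5→0→8 push 18
augment #4: 3→9→2→8 push 5
augment #5: 3→5→4→6→8 push 5
augment #6: 3→5→9→2→8 push 1
max flow = 91; residual-reachable set from 3 gives S-side
cut edges (S→T): {(3,6), (5,0), (5,4), (9,2), (9,8)} total cap 91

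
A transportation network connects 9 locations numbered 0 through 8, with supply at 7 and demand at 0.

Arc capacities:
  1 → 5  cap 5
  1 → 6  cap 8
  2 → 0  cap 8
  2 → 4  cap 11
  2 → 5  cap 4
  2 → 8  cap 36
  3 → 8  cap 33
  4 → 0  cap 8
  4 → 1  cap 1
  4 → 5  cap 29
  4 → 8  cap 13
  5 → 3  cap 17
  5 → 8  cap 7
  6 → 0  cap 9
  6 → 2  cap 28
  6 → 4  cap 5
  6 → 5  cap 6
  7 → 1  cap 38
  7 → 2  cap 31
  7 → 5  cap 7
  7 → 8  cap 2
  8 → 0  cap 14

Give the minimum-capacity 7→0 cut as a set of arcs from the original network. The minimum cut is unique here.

Min-cut arcs: {(1,6), (2,0), (4,0), (8,0)} (total capacity 38)

augment #1: 7→2→0 push 8
augment #2: 7→8→0 push 2
augment #3: 7→1→6→0 push 8
augment #4: 7→2→4→0 push 8
augment #5: 7→2→8→0 push 12
max flow = 38; residual-reachable set from 7 gives S-side
cut edges (S→T): {(1,6), (2,0), (4,0), (8,0)} total cap 38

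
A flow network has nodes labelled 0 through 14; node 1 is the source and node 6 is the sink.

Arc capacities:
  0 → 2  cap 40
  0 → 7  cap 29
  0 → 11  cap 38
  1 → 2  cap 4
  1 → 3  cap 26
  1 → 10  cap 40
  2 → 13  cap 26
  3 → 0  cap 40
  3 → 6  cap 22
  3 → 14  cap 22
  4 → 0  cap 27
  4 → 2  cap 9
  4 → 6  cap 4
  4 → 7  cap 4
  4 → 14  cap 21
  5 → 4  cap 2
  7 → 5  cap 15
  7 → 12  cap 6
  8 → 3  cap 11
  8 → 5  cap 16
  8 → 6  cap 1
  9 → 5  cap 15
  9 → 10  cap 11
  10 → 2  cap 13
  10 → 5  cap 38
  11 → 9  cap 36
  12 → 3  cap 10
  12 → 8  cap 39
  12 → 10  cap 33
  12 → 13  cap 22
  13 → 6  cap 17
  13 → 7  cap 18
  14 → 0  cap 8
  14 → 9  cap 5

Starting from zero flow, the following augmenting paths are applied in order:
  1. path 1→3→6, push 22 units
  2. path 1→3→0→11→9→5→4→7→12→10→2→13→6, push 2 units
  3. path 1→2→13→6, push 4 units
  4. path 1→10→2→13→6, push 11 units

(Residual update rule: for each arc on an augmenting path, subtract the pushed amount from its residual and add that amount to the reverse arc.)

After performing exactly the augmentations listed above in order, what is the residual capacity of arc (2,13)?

after path 1 (1→3→6, push 22): res(2,13)=26
after path 2 (1→3→0→11→9→5→4→7→12→10→2→13→6, push 2): res(2,13)=24
after path 3 (1→2→13→6, push 4): res(2,13)=20
after path 4 (1→10→2→13→6, push 11): res(2,13)=9

Residual capacity of (2,13): 9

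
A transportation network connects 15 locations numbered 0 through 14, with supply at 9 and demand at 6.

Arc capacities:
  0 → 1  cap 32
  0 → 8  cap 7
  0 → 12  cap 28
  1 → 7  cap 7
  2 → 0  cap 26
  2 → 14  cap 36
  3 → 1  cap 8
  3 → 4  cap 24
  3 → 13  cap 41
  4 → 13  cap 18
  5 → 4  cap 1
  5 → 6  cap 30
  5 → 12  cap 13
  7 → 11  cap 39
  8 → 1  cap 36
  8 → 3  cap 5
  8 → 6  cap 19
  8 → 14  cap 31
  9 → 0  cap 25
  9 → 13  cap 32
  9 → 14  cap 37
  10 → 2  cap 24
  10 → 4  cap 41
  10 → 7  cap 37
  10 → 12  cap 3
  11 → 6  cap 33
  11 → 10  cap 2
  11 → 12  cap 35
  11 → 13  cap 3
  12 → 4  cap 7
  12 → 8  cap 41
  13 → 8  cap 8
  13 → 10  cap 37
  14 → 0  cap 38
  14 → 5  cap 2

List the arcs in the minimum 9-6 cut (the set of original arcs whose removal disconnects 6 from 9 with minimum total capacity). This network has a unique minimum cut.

Min-cut arcs: {(8,6), (11,6), (14,5)} (total capacity 54)

augment #1: 9→0→8→6 push 7
augment #2: 9→13→8→6 push 8
augment #3: 9→14→5→6 push 2
augment #4: 9→0→12→8→6 push 4
augment #5: 9→0→1→7→11→6 push 7
augment #6: 9→13→10→7→11→6 push 24
augment #7: 9→0→12→4→13→10→7→11→6 push 2
max flow = 54; residual-reachable set from 9 gives S-side
cut edges (S→T): {(8,6), (11,6), (14,5)} total cap 54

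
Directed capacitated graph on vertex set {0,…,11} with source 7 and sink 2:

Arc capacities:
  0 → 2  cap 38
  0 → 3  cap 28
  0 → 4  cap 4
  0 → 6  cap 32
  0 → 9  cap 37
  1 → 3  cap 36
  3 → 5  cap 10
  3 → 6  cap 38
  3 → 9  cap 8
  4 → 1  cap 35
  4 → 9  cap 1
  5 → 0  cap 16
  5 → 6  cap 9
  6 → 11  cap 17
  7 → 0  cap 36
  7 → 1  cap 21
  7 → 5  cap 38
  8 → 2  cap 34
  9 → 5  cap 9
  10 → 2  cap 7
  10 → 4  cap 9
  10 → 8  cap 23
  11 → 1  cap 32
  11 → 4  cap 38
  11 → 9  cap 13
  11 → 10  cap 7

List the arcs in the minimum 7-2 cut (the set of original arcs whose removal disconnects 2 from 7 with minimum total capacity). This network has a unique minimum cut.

augment #1: 7→0→2 push 36
augment #2: 7→5→0→2 push 2
augment #3: 7→5→6→11→10→2 push 7
max flow = 45; residual-reachable set from 7 gives S-side
cut edges (S→T): {(0,2), (11,10)} total cap 45

Min-cut arcs: {(0,2), (11,10)} (total capacity 45)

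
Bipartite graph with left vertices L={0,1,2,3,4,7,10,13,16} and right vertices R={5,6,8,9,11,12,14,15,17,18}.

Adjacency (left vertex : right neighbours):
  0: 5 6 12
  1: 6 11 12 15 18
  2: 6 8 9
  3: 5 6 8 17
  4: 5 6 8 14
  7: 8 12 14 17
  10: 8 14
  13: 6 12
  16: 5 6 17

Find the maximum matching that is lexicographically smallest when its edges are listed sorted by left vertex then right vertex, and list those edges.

|M| = 8 (so the lex-smallest maximum matching has 8 edges)
process left vertices in ascending order; for each, take the smallest-labelled available neighbour that still permits 8 edges overall, or leave it unmatched if none does
lex-smallest matching: {0-5, 1-11, 2-9, 3-6, 4-8, 7-12, 10-14, 16-17}

Lex-smallest maximum matching: {(0,5), (1,11), (2,9), (3,6), (4,8), (7,12), (10,14), (16,17)}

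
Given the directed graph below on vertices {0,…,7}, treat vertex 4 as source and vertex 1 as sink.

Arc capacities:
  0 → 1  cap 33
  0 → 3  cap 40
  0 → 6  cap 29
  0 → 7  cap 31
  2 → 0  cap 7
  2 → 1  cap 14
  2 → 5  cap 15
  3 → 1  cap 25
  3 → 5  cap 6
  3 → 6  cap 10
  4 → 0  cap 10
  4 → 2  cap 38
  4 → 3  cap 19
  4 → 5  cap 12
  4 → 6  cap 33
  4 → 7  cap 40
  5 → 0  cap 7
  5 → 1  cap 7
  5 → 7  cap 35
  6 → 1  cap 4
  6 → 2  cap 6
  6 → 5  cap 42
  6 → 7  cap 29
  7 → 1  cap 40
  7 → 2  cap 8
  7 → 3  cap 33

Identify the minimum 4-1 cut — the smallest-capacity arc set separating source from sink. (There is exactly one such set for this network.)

augment #1: 4→0→1 push 10
augment #2: 4→2→1 push 14
augment #3: 4→3→1 push 19
augment #4: 4→5→1 push 7
augment #5: 4→6→1 push 4
augment #6: 4→7→1 push 40
augment #7: 4→2→0→1 push 7
augment #8: 4→5→0→1 push 5
augment #9: 4→2→5→0→1 push 2
augment #10: 4→6→7→3→1 push 6
max flow = 114; residual-reachable set from 4 gives S-side
cut edges (S→T): {(2,0), (2,1), (3,1), (4,0), (5,0), (5,1), (6,1), (7,1)} total cap 114

Min-cut arcs: {(2,0), (2,1), (3,1), (4,0), (5,0), (5,1), (6,1), (7,1)} (total capacity 114)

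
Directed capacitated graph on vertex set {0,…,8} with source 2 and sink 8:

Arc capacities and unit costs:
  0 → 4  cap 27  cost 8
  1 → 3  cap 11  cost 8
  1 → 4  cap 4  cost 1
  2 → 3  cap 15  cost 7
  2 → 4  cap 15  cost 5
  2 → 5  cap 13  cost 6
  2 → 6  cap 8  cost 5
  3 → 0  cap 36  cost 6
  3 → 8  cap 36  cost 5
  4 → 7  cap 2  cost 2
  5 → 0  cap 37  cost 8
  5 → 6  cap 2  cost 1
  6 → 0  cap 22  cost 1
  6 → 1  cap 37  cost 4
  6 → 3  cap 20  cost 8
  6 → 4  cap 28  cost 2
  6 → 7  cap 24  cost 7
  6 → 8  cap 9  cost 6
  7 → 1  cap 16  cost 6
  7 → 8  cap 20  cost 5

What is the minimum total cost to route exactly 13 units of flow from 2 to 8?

shortest-cost path #1: 2→6→8 push 8 @ unit cost 11 (adds 88)
shortest-cost path #2: 2→3→8 push 5 @ unit cost 12 (adds 60)
total cost = 148

Minimum cost for 13 units: 148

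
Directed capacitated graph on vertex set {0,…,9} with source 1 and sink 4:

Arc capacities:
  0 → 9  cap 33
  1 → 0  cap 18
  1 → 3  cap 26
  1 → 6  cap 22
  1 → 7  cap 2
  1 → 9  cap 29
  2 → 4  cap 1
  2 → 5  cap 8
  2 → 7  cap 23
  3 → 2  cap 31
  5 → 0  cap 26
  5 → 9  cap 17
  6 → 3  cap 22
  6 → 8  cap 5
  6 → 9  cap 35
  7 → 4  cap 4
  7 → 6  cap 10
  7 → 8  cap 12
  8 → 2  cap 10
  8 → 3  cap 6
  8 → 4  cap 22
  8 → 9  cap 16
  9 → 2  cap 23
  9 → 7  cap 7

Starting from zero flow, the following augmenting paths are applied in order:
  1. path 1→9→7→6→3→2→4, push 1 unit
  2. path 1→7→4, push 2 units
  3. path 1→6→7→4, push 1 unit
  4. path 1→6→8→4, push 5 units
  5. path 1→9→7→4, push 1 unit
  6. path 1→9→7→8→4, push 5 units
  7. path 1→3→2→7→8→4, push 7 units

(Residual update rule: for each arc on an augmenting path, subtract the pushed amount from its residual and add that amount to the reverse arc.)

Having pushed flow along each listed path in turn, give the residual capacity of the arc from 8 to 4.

after path 1 (1→9→7→6→3→2→4, push 1): res(8,4)=22
after path 2 (1→7→4, push 2): res(8,4)=22
after path 3 (1→6→7→4, push 1): res(8,4)=22
after path 4 (1→6→8→4, push 5): res(8,4)=17
after path 5 (1→9→7→4, push 1): res(8,4)=17
after path 6 (1→9→7→8→4, push 5): res(8,4)=12
after path 7 (1→3→2→7→8→4, push 7): res(8,4)=5

Residual capacity of (8,4): 5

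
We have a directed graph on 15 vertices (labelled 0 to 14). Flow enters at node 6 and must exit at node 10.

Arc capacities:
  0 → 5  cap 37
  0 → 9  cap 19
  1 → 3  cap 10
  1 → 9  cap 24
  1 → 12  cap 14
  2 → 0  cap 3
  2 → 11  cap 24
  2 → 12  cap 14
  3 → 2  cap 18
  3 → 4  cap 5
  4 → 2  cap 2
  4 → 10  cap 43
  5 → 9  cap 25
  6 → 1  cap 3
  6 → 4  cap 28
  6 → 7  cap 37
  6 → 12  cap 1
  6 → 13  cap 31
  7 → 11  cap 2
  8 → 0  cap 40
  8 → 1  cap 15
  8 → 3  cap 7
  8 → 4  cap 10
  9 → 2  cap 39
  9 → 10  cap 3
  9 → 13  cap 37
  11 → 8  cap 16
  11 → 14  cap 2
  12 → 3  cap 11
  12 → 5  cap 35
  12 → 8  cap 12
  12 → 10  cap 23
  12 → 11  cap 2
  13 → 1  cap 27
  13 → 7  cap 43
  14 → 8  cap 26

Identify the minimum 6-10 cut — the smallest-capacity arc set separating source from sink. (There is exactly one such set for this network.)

Min-cut arcs: {(6,1), (6,4), (6,12), (7,11), (13,1)} (total capacity 61)

augment #1: 6→4→10 push 28
augment #2: 6→12→10 push 1
augment #3: 6→1→9→10 push 3
augment #4: 6→13→1→12→10 push 14
augment #5: 6→7→11→8→4→10 push 2
augment #6: 6→13→1→3→4→10 push 5
augment #7: 6→13→1→3→2→12→10 push 5
augment #8: 6→13→1→9→2→12→10 push 3
max flow = 61; residual-reachable set from 6 gives S-side
cut edges (S→T): {(6,1), (6,4), (6,12), (7,11), (13,1)} total cap 61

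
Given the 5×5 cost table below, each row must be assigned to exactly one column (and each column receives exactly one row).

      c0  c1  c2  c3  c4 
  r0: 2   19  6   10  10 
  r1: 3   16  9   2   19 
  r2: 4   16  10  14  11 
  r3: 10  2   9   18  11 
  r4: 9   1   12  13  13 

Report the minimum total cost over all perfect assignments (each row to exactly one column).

Minimum assignment cost: 24

optimal assignment: row0→col2 (cost 6), row1→col3 (cost 2), row2→col0 (cost 4), row3→col4 (cost 11), row4→col1 (cost 1)
total = 6 + 2 + 4 + 11 + 1 = 24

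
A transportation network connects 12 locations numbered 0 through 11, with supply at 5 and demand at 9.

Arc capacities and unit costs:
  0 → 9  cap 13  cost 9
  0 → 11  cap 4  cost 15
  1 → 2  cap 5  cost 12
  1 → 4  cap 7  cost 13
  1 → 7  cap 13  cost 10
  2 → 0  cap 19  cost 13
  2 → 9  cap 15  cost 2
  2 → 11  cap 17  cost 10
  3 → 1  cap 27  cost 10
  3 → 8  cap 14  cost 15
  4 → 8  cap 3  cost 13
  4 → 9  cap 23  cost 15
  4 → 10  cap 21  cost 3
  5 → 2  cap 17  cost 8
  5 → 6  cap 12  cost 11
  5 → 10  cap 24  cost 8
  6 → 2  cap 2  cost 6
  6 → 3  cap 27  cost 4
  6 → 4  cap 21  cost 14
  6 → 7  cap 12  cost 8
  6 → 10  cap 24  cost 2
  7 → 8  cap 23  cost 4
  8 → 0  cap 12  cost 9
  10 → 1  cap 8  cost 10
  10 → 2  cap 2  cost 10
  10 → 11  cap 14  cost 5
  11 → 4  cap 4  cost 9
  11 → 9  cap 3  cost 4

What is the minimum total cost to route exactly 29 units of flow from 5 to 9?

Minimum cost for 29 units: 607

shortest-cost path #1: 5→2→9 push 15 @ unit cost 10 (adds 150)
shortest-cost path #2: 5→10→11→9 push 3 @ unit cost 17 (adds 51)
shortest-cost path #3: 5→2→0→9 push 2 @ unit cost 30 (adds 60)
shortest-cost path #4: 5→10→11→4→9 push 4 @ unit cost 37 (adds 148)
shortest-cost path #5: 5→6→2→0→9 push 2 @ unit cost 39 (adds 78)
shortest-cost path #6: 5→6→4→9 push 3 @ unit cost 40 (adds 120)
total cost = 607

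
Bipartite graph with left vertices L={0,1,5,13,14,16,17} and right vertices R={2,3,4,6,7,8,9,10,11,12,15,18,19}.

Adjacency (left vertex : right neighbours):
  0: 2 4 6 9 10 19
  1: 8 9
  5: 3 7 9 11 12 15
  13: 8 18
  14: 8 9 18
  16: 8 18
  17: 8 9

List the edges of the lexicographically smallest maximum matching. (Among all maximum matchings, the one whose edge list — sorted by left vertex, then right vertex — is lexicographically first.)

Lex-smallest maximum matching: {(0,2), (1,8), (5,3), (13,18), (14,9)}

|M| = 5 (so the lex-smallest maximum matching has 5 edges)
process left vertices in ascending order; for each, take the smallest-labelled available neighbour that still permits 5 edges overall, or leave it unmatched if none does
lex-smallest matching: {0-2, 1-8, 5-3, 13-18, 14-9}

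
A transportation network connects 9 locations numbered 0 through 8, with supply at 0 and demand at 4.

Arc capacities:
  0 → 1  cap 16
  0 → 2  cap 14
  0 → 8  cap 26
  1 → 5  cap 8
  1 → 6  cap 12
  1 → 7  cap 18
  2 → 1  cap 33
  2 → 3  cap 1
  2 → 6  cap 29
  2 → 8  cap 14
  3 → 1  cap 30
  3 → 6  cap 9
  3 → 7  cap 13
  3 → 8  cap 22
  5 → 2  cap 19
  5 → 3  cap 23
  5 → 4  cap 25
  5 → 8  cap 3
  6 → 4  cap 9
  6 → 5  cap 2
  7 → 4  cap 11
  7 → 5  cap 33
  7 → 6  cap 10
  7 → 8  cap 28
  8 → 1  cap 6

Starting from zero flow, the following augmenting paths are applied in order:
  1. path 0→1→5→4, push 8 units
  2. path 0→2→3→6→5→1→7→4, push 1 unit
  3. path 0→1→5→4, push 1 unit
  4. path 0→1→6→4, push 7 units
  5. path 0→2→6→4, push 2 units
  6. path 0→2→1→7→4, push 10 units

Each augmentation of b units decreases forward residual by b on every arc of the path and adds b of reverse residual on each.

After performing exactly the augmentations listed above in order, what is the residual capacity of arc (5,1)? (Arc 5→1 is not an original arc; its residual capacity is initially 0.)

Residual capacity of (5,1): 8

after path 1 (0→1→5→4, push 8): res(5,1)=8
after path 2 (0→2→3→6→5→1→7→4, push 1): res(5,1)=7
after path 3 (0→1→5→4, push 1): res(5,1)=8
after path 4 (0→1→6→4, push 7): res(5,1)=8
after path 5 (0→2→6→4, push 2): res(5,1)=8
after path 6 (0→2→1→7→4, push 10): res(5,1)=8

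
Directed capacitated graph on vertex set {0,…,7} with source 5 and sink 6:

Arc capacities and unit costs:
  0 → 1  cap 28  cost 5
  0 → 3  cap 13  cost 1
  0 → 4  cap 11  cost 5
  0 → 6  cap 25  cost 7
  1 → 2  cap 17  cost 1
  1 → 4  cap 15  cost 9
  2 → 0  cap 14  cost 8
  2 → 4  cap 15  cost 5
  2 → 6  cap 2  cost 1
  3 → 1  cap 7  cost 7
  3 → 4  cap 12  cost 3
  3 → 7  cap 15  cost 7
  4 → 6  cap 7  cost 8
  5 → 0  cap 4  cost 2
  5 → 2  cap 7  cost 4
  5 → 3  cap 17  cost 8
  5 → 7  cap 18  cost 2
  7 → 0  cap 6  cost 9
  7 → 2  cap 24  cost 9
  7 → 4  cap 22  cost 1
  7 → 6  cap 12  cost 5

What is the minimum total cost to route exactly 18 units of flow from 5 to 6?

Minimum cost for 18 units: 130

shortest-cost path #1: 5→2→6 push 2 @ unit cost 5 (adds 10)
shortest-cost path #2: 5→7→6 push 12 @ unit cost 7 (adds 84)
shortest-cost path #3: 5→0→6 push 4 @ unit cost 9 (adds 36)
total cost = 130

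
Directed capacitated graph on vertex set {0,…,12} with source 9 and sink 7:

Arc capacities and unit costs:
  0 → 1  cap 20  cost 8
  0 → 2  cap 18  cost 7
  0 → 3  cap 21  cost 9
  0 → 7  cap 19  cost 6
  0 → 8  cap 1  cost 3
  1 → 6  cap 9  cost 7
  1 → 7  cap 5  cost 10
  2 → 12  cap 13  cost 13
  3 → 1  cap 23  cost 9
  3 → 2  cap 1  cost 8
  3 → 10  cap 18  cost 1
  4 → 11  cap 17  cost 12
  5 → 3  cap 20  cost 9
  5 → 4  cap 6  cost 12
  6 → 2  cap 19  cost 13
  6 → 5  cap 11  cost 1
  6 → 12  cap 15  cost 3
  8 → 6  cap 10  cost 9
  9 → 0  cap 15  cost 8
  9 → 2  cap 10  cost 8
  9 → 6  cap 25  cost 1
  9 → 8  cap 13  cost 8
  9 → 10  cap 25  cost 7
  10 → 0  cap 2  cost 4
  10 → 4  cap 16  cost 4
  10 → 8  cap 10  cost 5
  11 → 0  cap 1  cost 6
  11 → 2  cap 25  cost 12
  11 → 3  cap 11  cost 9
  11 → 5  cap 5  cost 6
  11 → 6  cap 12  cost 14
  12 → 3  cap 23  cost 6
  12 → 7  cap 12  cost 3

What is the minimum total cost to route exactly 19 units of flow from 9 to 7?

shortest-cost path #1: 9→6→12→7 push 12 @ unit cost 7 (adds 84)
shortest-cost path #2: 9→0→7 push 7 @ unit cost 14 (adds 98)
total cost = 182

Minimum cost for 19 units: 182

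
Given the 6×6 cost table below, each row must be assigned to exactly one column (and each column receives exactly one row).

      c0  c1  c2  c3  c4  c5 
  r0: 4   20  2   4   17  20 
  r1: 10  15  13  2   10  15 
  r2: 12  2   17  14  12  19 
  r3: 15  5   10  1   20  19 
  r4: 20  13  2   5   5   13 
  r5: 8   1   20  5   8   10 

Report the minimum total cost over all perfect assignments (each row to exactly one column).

optimal assignment: row0→col0 (cost 4), row1→col4 (cost 10), row2→col1 (cost 2), row3→col3 (cost 1), row4→col2 (cost 2), row5→col5 (cost 10)
total = 4 + 10 + 2 + 1 + 2 + 10 = 29

Minimum assignment cost: 29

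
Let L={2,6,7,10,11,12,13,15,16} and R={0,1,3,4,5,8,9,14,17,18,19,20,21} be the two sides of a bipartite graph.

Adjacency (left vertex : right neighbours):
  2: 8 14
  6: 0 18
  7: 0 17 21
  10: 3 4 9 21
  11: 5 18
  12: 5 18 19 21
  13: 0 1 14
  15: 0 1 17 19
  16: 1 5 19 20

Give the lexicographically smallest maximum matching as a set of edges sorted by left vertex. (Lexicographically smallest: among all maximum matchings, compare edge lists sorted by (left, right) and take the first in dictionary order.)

|M| = 9 (so the lex-smallest maximum matching has 9 edges)
process left vertices in ascending order; for each, take the smallest-labelled available neighbour that still permits 9 edges overall, or leave it unmatched if none does
lex-smallest matching: {2-8, 6-0, 7-17, 10-3, 11-5, 12-18, 13-1, 15-19, 16-20}

Lex-smallest maximum matching: {(2,8), (6,0), (7,17), (10,3), (11,5), (12,18), (13,1), (15,19), (16,20)}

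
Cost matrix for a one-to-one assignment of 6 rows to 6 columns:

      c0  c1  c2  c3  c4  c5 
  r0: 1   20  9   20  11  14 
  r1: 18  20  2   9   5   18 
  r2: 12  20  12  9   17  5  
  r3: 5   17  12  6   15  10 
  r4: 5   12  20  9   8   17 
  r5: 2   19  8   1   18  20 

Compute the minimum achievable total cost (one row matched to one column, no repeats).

optimal assignment: row0→col0 (cost 1), row1→col2 (cost 2), row2→col5 (cost 5), row3→col1 (cost 17), row4→col4 (cost 8), row5→col3 (cost 1)
total = 1 + 2 + 5 + 17 + 8 + 1 = 34

Minimum assignment cost: 34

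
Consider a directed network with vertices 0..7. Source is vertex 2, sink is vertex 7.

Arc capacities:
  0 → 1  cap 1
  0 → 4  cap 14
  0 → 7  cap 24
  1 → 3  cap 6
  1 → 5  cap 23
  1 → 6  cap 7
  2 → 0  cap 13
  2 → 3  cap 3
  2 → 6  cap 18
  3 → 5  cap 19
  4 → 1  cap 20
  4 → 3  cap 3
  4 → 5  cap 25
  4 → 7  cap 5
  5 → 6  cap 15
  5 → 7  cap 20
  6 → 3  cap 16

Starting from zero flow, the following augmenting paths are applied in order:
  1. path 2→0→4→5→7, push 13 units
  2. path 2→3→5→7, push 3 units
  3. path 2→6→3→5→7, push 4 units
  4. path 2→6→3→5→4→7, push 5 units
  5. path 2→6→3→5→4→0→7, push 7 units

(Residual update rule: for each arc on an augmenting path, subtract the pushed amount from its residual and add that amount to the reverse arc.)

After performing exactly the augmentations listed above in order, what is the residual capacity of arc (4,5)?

Residual capacity of (4,5): 24

after path 1 (2→0→4→5→7, push 13): res(4,5)=12
after path 2 (2→3→5→7, push 3): res(4,5)=12
after path 3 (2→6→3→5→7, push 4): res(4,5)=12
after path 4 (2→6→3→5→4→7, push 5): res(4,5)=17
after path 5 (2→6→3→5→4→0→7, push 7): res(4,5)=24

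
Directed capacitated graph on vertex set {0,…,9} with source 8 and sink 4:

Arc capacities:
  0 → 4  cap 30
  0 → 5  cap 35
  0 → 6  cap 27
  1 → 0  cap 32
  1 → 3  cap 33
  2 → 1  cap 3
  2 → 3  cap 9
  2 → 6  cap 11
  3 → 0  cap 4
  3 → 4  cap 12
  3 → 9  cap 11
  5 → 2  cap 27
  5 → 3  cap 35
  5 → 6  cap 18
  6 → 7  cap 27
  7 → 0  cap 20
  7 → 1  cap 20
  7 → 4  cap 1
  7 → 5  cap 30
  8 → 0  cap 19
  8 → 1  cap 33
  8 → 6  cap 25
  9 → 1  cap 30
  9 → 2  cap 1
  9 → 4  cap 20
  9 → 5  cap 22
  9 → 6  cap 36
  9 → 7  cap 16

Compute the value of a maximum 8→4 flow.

augment #1: 8→0→4 bottleneck 19, total now 19
augment #2: 8→1→0→4 bottleneck 11, total now 30
augment #3: 8→1→3→4 bottleneck 12, total now 42
augment #4: 8→6→7→4 bottleneck 1, total now 43
augment #5: 8→1→3→9→4 bottleneck 10, total now 53
augment #6: 8→6→7→1→3→9→4 bottleneck 1, total now 54

Maximum flow value: 54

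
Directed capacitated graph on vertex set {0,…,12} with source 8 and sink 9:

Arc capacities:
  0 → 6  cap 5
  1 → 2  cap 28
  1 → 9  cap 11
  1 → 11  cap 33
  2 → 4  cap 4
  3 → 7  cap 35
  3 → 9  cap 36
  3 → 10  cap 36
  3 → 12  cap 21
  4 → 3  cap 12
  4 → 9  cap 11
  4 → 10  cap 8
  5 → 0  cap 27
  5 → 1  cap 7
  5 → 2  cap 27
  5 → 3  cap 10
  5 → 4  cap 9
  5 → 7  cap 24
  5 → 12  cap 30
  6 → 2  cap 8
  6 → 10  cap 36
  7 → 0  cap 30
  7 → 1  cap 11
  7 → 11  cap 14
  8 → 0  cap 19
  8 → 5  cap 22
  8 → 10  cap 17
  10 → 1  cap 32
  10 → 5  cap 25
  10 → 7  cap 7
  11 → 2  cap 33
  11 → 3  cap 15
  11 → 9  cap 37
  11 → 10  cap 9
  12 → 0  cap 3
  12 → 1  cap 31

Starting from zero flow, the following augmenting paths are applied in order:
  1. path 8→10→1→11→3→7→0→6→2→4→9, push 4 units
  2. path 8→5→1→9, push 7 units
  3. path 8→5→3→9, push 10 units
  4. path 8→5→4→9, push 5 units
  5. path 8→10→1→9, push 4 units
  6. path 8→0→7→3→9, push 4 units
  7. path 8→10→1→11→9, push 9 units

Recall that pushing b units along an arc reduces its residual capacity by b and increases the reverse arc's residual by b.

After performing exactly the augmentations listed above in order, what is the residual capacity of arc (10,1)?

Residual capacity of (10,1): 15

after path 1 (8→10→1→11→3→7→0→6→2→4→9, push 4): res(10,1)=28
after path 2 (8→5→1→9, push 7): res(10,1)=28
after path 3 (8→5→3→9, push 10): res(10,1)=28
after path 4 (8→5→4→9, push 5): res(10,1)=28
after path 5 (8→10→1→9, push 4): res(10,1)=24
after path 6 (8→0→7→3→9, push 4): res(10,1)=24
after path 7 (8→10→1→11→9, push 9): res(10,1)=15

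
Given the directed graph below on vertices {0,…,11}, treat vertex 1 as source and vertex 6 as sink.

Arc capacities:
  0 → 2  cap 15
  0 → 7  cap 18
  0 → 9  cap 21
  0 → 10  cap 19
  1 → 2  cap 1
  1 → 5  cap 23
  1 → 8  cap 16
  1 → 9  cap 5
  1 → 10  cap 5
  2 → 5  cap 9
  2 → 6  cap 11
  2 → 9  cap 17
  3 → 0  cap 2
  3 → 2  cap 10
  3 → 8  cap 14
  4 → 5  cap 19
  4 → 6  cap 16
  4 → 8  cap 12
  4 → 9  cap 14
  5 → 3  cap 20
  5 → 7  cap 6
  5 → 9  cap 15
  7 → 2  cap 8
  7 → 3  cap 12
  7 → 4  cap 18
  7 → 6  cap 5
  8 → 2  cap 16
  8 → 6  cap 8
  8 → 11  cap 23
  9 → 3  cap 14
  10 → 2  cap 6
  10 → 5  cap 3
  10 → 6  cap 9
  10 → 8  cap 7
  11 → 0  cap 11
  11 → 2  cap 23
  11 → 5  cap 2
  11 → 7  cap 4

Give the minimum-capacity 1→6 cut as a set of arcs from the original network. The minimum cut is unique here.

Min-cut arcs: {(1,10), (2,6), (3,0), (5,7), (8,6), (11,0), (11,7)} (total capacity 47)

augment #1: 1→2→6 push 1
augment #2: 1→8→6 push 8
augment #3: 1→10→6 push 5
augment #4: 1→5→7→6 push 5
augment #5: 1→8→2→6 push 8
augment #6: 1→5→3→2→6 push 2
augment #7: 1→5→7→4→6 push 1
augment #8: 1→5→3→0→10→6 push 2
augment #9: 1→5→3→8→11→0→10→6 push 2
augment #10: 1→5→3→8→11→7→4→6 push 4
augment #11: 1→5→3→8→11→0→7→4→6 push 7
augment #12: 1→9→3→8→11→0→7→4→6 push 1
augment #13: 1→9→3→2→8→11→0→7→4→6 push 1
max flow = 47; residual-reachable set from 1 gives S-side
cut edges (S→T): {(1,10), (2,6), (3,0), (5,7), (8,6), (11,0), (11,7)} total cap 47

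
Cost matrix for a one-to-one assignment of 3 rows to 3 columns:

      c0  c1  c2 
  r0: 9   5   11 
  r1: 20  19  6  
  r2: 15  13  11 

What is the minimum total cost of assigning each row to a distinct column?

optimal assignment: row0→col1 (cost 5), row1→col2 (cost 6), row2→col0 (cost 15)
total = 5 + 6 + 15 = 26

Minimum assignment cost: 26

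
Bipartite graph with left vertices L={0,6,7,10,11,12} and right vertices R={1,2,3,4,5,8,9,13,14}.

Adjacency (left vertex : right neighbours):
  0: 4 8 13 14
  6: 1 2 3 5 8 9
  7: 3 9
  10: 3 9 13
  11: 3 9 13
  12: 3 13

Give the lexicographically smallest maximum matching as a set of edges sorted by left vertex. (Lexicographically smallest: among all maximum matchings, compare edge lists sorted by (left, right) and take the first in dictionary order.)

|M| = 5 (so the lex-smallest maximum matching has 5 edges)
process left vertices in ascending order; for each, take the smallest-labelled available neighbour that still permits 5 edges overall, or leave it unmatched if none does
lex-smallest matching: {0-4, 6-1, 7-3, 10-9, 11-13}

Lex-smallest maximum matching: {(0,4), (6,1), (7,3), (10,9), (11,13)}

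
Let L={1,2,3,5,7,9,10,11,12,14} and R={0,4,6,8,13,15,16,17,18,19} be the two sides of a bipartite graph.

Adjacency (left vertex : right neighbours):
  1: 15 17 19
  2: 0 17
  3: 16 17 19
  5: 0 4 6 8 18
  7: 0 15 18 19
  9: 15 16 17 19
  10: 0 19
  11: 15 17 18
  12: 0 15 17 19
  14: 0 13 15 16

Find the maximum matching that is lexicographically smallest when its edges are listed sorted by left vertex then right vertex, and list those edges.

|M| = 8 (so the lex-smallest maximum matching has 8 edges)
process left vertices in ascending order; for each, take the smallest-labelled available neighbour that still permits 8 edges overall, or leave it unmatched if none does
lex-smallest matching: {1-15, 2-0, 3-16, 5-4, 7-18, 9-17, 10-19, 14-13}

Lex-smallest maximum matching: {(1,15), (2,0), (3,16), (5,4), (7,18), (9,17), (10,19), (14,13)}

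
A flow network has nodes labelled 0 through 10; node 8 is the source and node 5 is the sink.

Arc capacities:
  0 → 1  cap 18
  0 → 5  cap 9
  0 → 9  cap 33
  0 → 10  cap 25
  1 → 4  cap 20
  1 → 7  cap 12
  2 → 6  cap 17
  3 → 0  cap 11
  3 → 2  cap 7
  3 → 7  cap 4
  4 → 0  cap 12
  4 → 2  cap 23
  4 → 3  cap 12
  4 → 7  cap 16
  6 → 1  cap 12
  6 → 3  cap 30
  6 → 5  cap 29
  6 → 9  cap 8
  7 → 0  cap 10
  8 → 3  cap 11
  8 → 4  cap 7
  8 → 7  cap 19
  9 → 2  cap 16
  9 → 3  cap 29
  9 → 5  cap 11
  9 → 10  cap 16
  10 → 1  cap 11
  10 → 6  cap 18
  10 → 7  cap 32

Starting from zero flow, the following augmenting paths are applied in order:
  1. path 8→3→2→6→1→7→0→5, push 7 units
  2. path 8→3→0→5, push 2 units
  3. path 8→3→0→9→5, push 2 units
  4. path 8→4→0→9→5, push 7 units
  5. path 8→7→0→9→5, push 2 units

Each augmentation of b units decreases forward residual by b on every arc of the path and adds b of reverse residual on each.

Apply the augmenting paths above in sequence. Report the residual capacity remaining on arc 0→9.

after path 1 (8→3→2→6→1→7→0→5, push 7): res(0,9)=33
after path 2 (8→3→0→5, push 2): res(0,9)=33
after path 3 (8→3→0→9→5, push 2): res(0,9)=31
after path 4 (8→4→0→9→5, push 7): res(0,9)=24
after path 5 (8→7→0→9→5, push 2): res(0,9)=22

Residual capacity of (0,9): 22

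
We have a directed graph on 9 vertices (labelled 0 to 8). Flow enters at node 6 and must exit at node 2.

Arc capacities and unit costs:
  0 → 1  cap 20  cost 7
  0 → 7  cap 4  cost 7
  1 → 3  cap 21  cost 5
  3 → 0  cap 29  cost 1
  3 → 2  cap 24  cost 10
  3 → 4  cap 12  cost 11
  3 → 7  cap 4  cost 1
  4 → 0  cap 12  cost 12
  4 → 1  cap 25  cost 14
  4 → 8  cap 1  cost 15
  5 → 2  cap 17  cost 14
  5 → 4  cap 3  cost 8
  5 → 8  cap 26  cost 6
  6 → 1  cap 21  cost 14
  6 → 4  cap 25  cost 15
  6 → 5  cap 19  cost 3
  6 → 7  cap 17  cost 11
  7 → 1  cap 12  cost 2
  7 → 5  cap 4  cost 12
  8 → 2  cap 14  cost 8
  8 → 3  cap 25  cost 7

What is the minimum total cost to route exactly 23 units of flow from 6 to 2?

Minimum cost for 23 units: 435

shortest-cost path #1: 6→5→2 push 17 @ unit cost 17 (adds 289)
shortest-cost path #2: 6→5→8→2 push 2 @ unit cost 17 (adds 34)
shortest-cost path #3: 6→7→1→3→2 push 4 @ unit cost 28 (adds 112)
total cost = 435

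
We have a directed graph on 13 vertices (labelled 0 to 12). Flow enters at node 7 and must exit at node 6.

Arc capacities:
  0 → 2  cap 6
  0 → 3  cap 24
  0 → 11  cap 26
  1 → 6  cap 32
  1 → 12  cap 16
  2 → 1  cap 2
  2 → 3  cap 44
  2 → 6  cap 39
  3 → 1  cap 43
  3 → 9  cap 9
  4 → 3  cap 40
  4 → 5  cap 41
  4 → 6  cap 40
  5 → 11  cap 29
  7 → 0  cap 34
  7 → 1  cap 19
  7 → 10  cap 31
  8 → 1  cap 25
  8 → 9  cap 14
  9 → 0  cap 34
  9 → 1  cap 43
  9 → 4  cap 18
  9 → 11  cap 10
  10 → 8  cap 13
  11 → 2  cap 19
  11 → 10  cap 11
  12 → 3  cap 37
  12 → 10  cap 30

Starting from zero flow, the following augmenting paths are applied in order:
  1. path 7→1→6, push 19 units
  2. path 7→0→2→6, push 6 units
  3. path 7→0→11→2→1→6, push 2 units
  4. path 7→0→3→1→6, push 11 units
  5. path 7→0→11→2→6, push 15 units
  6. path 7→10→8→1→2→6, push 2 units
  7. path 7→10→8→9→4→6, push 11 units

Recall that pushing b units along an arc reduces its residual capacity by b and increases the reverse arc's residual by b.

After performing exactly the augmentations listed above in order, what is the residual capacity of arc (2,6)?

after path 1 (7→1→6, push 19): res(2,6)=39
after path 2 (7→0→2→6, push 6): res(2,6)=33
after path 3 (7→0→11→2→1→6, push 2): res(2,6)=33
after path 4 (7→0→3→1→6, push 11): res(2,6)=33
after path 5 (7→0→11→2→6, push 15): res(2,6)=18
after path 6 (7→10→8→1→2→6, push 2): res(2,6)=16
after path 7 (7→10→8→9→4→6, push 11): res(2,6)=16

Residual capacity of (2,6): 16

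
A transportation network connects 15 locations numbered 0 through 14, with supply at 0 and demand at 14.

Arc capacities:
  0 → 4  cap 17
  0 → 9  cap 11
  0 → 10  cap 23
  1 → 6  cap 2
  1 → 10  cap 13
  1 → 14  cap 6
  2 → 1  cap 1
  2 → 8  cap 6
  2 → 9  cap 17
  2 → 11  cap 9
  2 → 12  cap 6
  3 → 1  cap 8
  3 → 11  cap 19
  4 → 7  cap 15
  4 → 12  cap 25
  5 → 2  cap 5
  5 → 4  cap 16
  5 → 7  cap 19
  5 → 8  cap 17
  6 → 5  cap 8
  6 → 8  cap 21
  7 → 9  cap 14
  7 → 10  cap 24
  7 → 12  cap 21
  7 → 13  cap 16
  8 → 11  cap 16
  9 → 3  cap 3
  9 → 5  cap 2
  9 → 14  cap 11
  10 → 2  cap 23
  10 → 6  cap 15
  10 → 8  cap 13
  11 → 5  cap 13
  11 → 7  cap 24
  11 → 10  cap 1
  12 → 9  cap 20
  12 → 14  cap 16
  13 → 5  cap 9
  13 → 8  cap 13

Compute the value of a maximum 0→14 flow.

Maximum flow value: 31

augment #1: 0→9→14 bottleneck 11, total now 11
augment #2: 0→4→12→14 bottleneck 16, total now 27
augment #3: 0→10→2→1→14 bottleneck 1, total now 28
augment #4: 0→4→7→9→3→1→14 bottleneck 1, total now 29
augment #5: 0→10→2→9→3→1→14 bottleneck 2, total now 31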